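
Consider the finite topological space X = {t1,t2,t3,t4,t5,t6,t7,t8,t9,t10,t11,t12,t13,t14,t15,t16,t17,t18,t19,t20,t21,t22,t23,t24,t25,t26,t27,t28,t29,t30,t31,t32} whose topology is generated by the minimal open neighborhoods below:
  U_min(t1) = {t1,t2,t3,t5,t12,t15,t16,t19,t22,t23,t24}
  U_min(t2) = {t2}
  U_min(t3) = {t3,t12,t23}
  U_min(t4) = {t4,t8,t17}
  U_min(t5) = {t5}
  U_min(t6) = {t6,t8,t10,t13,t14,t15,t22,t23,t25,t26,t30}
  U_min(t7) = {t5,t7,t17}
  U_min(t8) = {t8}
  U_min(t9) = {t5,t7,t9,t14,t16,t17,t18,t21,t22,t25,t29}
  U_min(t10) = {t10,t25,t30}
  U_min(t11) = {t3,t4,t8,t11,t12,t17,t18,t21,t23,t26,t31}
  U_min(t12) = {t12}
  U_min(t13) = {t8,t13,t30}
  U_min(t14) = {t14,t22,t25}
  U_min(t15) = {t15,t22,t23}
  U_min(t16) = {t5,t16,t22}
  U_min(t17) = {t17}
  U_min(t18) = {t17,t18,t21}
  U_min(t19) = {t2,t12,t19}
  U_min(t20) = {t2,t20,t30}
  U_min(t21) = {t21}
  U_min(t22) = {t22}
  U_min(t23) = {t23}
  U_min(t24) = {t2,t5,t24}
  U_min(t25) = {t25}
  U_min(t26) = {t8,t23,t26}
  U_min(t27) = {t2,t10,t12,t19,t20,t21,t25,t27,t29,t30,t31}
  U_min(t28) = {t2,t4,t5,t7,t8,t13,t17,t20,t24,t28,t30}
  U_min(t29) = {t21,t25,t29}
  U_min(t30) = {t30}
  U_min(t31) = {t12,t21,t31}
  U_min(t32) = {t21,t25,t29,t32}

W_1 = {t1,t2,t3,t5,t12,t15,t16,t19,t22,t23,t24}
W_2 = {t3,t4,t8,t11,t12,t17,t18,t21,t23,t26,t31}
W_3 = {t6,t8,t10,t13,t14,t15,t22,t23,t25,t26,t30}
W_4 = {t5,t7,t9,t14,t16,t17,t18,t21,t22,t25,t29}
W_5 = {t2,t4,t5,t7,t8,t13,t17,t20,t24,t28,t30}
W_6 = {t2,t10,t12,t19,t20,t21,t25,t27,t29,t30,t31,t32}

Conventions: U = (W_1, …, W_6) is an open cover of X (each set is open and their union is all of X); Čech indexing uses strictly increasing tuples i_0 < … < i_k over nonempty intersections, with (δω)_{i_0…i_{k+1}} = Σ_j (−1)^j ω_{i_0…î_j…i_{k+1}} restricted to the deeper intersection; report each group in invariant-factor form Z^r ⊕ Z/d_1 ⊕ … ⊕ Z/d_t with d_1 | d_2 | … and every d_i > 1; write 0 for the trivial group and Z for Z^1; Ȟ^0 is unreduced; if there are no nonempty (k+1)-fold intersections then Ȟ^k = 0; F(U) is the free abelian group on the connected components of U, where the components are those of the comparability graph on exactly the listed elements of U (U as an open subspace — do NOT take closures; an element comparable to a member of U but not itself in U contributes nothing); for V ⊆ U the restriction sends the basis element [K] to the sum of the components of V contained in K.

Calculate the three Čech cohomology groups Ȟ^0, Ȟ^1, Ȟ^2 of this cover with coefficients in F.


Ȟ^0 = Z; Ȟ^1 = 0; Ȟ^2 = Z/2

cover nerve:
  W12={t3,t12,t23} W13={t15,t22,t23} W14={t5,t16,t22} W15={t2,t5,t24} W16={t2,t12,t19} W23={t8,t23,t26} W24={t17,t18,t21} W25={t4,t8,t17} W26={t12,t21,t31} W34={t14,t22,t25} W35={t8,t13,t30} W36={t10,t25,t30} W45={t5,t7,t17} W46={t21,t25,t29} W56={t2,t20,t30}
  W123={t23} W126={t12} W134={t22} W145={t5} W156={t2} W235={t8} W245={t17} W246={t21} W346={t25} W356={t30}
components per intersection:
  W1: {t1,t2,t3,t5,t12,t15,t16,t19,t22,t23,t24}
  W2: {t3,t4,t8,t11,t12,t17,t18,t21,t23,t26,t31}
  W3: {t6,t8,t10,t13,t14,t15,t22,t23,t25,t26,t30}
  W4: {t5,t7,t9,t14,t16,t17,t18,t21,t22,t25,t29}
  W5: {t2,t4,t5,t7,t8,t13,t17,t20,t24,t28,t30}
  W6: {t2,t10,t12,t19,t20,t21,t25,t27,t29,t30,t31,t32}
  W12: {t3,t12,t23}
  W13: {t15,t22,t23}
  W14: {t5,t16,t22}
  W15: {t2,t5,t24}
  W16: {t2,t12,t19}
  W23: {t8,t23,t26}
  W24: {t17,t18,t21}
  W25: {t4,t8,t17}
  W26: {t12,t21,t31}
  W34: {t14,t22,t25}
  W35: {t8,t13,t30}
  W36: {t10,t25,t30}
  W45: {t5,t7,t17}
  W46: {t21,t25,t29}
  W56: {t2,t20,t30}
  W123: {t23}
  W126: {t12}
  W134: {t22}
  W145: {t5}
  W156: {t2}
  W235: {t8}
  W245: {t17}
  W246: {t21}
  W346: {t25}
  W356: {t30}
C dims 6,15,10; δ0: rk 5, SNF 1^5; δ1: rk 10, SNF 1^9·2
Ȟ^0: (6−5)−0=1 ⇒ Z
Ȟ^1: (15−10)−5=0 ⇒ 0
Ȟ^2: (10−0)−10=0 plus torsion [2] ⇒ Z/2


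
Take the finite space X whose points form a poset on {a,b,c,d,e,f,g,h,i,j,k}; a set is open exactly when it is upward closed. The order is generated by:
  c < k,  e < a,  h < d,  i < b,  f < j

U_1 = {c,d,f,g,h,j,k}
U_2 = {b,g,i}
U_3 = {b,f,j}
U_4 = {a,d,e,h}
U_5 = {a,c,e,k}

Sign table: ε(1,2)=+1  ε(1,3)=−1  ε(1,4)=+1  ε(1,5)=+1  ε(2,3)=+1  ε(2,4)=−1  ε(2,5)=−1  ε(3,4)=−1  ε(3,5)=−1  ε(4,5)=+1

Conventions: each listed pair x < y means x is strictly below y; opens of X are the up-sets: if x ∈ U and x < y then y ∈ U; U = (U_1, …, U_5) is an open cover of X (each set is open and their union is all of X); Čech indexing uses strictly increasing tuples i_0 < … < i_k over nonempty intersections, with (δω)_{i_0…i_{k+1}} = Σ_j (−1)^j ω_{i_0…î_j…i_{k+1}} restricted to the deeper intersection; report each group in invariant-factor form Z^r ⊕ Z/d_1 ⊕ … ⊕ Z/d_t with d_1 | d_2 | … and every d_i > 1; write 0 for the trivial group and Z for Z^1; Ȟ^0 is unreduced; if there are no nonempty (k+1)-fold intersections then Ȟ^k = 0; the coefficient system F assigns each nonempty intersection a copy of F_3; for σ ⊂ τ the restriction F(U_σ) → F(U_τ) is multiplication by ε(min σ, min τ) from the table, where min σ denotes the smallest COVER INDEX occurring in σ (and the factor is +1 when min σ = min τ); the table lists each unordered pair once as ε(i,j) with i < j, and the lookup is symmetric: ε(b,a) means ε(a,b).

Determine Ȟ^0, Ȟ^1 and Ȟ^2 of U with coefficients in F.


nonempty overlaps:
  U12={g} U13={f,j} U14={d,h} U15={c,k} U23={b} U45={a,e}
C dims 5,6; δ0: rk_F3 5
degree 0: 5−5−0 = 0 → Ȟ^0 ≅ 0
degree 1: 6−0−5 = 1 → Ȟ^1 ≅ Z/3
degree 2: 0−0−0 = 0 → Ȟ^2 ≅ 0

Ȟ^0 = 0, Ȟ^1 = Z/3, Ȟ^2 = 0


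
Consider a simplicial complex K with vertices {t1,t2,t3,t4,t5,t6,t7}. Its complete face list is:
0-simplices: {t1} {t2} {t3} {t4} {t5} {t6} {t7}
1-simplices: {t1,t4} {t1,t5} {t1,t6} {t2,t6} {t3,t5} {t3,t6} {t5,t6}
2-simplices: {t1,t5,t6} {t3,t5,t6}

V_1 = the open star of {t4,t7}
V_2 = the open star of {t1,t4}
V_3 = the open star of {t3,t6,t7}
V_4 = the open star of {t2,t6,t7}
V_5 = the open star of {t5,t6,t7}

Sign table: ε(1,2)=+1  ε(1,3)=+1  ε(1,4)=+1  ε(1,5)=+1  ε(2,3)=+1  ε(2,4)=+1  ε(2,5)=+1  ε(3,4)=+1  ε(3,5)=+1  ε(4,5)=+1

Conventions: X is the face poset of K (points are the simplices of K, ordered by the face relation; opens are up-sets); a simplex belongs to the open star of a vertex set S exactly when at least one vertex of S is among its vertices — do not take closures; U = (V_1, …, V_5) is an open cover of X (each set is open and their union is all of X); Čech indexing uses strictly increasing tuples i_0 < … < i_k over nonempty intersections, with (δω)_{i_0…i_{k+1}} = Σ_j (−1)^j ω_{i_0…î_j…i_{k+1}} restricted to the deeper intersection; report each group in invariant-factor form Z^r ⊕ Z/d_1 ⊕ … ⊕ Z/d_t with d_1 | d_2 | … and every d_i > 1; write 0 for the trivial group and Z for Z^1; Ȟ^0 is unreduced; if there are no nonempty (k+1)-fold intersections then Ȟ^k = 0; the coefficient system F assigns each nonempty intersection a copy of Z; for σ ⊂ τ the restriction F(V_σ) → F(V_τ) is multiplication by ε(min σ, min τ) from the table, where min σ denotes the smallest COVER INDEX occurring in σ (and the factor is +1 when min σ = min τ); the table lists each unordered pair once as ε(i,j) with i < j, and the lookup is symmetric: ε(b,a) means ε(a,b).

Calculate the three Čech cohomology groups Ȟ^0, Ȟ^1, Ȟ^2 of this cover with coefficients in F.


nonempty intersections:
  V1={{t4},{t7},{t1,t4}} V2={{t1},{t4},{t1,t4},{t1,t5},{t1,t6},{t1,t5,t6}} V3={{t3},{t6},{t7},{t1,t6},{t2,t6},{t3,t5},{t3,t6},{t5,t6},{t1,t5,t6},{t3,t5,t6}} V4={{t2},{t6},{t7},{t1,t6},{t2,t6},{t3,t6},{t5,t6},{t1,t5,t6},{t3,t5,t6}} V5={{t5},{t6},{t7},{t1,t5},{t1,t6},{t2,t6},{t3,t5},{t3,t6},{t5,t6},{t1,t5,t6},{t3,t5,t6}}
  V12={{t4},{t1,t4}} V13={{t7}} V14={{t7}} V15={{t7}} V23={{t1,t6},{t1,t5,t6}} V24={{t1,t6},{t1,t5,t6}} V25={{t1,t5},{t1,t6},{t1,t5,t6}} V34={{t6},{t7},{t1,t6},{t2,t6},{t3,t6},{t5,t6},{t1,t5,t6},{t3,t5,t6}} V35={{t6},{t7},{t1,t6},{t2,t6},{t3,t5},{t3,t6},{t5,t6},{t1,t5,t6},{t3,t5,t6}} V45={{t6},{t7},{t1,t6},{t2,t6},{t3,t6},{t5,t6},{t1,t5,t6},{t3,t5,t6}}
  V134={{t7}} V135={{t7}} V145={{t7}} V234={{t1,t6},{t1,t5,t6}} V235={{t1,t6},{t1,t5,t6}} V245={{t1,t6},{t1,t5,t6}} V345={{t6},{t7},{t1,t6},{t2,t6},{t3,t6},{t5,t6},{t1,t5,t6},{t3,t5,t6}}
  V1345={{t7}} V2345={{t1,t6},{t1,t5,t6}}
C dims 5,10,7,2; δ0: rk 4, SNF 1^4; δ1: rk 5, SNF 1^5; δ2: rk 2, SNF 1^2
Ȟ^0: (5−4)−0=1 ⇒ Z
Ȟ^1: (10−5)−4=1 ⇒ Z
Ȟ^2: (7−2)−5=0 ⇒ 0

Ȟ^0 = Z, Ȟ^1 = Z, Ȟ^2 = 0


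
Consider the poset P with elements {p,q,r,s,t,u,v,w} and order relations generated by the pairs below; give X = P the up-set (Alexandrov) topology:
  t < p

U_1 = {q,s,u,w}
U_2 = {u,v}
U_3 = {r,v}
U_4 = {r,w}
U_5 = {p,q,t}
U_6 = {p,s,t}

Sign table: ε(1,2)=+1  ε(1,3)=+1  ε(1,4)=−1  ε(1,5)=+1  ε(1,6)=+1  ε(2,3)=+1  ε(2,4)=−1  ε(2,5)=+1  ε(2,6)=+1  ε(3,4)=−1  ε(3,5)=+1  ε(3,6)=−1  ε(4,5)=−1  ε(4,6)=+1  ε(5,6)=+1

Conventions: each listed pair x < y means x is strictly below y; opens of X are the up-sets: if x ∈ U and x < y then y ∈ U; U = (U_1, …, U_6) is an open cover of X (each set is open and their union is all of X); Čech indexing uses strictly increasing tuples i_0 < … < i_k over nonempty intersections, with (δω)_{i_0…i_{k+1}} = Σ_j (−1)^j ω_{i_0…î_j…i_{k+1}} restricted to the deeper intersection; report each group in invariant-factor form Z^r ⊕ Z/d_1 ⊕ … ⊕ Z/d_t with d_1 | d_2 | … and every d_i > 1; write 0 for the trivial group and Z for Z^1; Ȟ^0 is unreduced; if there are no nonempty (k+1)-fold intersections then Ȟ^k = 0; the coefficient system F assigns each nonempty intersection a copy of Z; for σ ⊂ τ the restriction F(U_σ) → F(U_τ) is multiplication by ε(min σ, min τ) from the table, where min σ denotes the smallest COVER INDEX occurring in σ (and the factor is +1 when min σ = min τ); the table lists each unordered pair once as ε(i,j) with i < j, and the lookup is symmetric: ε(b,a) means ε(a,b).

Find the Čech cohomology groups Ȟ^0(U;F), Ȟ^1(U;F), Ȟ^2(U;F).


Ȟ^0 = Z, Ȟ^1 = Z^2 and Ȟ^2 = 0

cover nerve:
  U12={u} U14={w} U15={q} U16={s} U23={v} U34={r} U56={p,t}
C dims 6,7; δ0: rk 5, SNF 1^5
Ȟ^0: (6−5)−0=1 ⇒ Z
Ȟ^1: (7−0)−5=2 ⇒ Z^2
Ȟ^2: (0−0)−0=0 ⇒ 0


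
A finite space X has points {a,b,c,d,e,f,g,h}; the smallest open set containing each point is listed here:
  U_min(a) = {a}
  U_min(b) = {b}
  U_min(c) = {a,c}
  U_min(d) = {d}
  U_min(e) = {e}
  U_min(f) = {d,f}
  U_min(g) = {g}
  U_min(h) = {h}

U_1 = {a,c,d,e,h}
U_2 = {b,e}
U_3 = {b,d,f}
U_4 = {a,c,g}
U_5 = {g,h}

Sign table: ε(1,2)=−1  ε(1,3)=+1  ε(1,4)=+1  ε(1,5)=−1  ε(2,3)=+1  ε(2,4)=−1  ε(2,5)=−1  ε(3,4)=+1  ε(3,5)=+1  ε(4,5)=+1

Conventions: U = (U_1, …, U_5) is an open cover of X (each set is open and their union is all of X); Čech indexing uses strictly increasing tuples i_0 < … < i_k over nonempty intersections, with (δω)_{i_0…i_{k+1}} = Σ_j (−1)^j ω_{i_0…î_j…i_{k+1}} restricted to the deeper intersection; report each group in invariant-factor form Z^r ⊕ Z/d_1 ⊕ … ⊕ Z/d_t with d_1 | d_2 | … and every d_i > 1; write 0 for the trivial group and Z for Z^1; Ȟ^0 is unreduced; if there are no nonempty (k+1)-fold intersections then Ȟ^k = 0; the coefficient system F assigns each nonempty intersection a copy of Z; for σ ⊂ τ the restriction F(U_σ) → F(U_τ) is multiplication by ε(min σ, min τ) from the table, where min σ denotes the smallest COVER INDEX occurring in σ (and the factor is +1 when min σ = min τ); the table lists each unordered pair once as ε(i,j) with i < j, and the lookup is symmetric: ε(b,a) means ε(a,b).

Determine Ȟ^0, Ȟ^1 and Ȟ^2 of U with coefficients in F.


nerve simplices:
  U12={e} U13={d} U14={a,c} U15={h} U23={b} U45={g}
C dims 5,6; δ0: rk 5, SNF 1^4·2
degree 0: 5−5−0 = 0 → Ȟ^0 ≅ 0
degree 1: 6−0−5 = 1 plus torsion [2] → Ȟ^1 ≅ Z ⊕ Z/2
degree 2: 0−0−0 = 0 → Ȟ^2 ≅ 0

Ȟ^0 ≅ 0, Ȟ^1 ≅ Z ⊕ Z/2 and Ȟ^2 ≅ 0


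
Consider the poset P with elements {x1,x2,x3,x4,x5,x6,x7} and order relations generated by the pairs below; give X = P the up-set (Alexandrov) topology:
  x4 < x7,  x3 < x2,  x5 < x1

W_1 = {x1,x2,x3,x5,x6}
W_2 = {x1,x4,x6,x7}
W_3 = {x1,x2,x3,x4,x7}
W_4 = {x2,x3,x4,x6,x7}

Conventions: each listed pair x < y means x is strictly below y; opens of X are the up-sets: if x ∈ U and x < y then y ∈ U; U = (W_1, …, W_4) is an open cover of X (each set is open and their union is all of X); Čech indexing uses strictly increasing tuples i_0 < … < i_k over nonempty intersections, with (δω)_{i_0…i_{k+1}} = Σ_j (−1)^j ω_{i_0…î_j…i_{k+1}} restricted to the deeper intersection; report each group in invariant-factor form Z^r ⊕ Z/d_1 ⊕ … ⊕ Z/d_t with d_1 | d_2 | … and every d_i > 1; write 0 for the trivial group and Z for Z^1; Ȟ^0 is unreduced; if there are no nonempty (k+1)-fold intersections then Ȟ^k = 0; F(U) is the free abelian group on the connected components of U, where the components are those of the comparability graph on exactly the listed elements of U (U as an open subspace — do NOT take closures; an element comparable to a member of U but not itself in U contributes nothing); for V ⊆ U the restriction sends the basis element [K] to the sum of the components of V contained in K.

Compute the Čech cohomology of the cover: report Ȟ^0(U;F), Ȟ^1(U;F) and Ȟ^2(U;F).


nerve of the cover:
  W12={x1,x6} W13={x1,x2,x3} W14={x2,x3,x6} W23={x1,x4,x7} W24={x4,x6,x7} W34={x2,x3,x4,x7}
  W123={x1} W124={x6} W134={x2,x3} W234={x4,x7}
components per intersection:
  W1: {x1,x5} {x2,x3} {x6}
  W2: {x1} {x4,x7} {x6}
  W3: {x1} {x2,x3} {x4,x7}
  W4: {x2,x3} {x4,x7} {x6}
  W12: {x1} {x6}
  W13: {x1} {x2,x3}
  W14: {x2,x3} {x6}
  W23: {x1} {x4,x7}
  W24: {x4,x7} {x6}
  W34: {x2,x3} {x4,x7}
  W123: {x1}
  W124: {x6}
  W134: {x2,x3}
  W234: {x4,x7}
C dims 12,12,4; δ0: rk 8, SNF 1^8; δ1: rk 4, SNF 1^4
Ȟ^0 = (12 − 8) − 0 = 4, so Ȟ^0 ≅ Z^4
Ȟ^1 = (12 − 4) − 8 = 0, so Ȟ^1 ≅ 0
Ȟ^2 = (4 − 0) − 4 = 0, so Ȟ^2 ≅ 0

Ȟ^0(U;F) ≅ Z^4, Ȟ^1(U;F) ≅ 0, Ȟ^2(U;F) ≅ 0


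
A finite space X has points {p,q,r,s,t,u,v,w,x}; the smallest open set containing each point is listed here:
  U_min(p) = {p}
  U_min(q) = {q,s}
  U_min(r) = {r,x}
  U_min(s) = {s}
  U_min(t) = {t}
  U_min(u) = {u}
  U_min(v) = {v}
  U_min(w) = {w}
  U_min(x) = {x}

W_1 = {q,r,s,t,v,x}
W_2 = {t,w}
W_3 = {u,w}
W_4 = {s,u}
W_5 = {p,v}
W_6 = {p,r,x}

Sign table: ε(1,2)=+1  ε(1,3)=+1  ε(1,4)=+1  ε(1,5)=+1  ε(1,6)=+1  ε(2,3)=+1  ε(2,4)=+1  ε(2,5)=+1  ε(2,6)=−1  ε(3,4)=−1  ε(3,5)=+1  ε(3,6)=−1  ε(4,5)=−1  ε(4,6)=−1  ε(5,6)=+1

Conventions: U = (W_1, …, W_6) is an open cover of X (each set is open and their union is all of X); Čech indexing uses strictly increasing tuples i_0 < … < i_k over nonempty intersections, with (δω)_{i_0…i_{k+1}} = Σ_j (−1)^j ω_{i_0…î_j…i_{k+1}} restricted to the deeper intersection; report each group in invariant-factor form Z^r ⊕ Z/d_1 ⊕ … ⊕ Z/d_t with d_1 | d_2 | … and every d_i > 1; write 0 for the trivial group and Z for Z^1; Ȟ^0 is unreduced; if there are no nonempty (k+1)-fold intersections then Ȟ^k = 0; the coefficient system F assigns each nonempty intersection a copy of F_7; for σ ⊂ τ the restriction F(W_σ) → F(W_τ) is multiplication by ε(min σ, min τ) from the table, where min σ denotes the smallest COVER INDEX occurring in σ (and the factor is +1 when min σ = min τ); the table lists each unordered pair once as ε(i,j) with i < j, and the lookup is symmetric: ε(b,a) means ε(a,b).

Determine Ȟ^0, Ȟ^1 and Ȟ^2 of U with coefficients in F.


nerve of the cover:
  W12={t} W14={s} W15={v} W16={r,x} W23={w} W34={u} W56={p}
C dims 6,7; δ0: rk_F7 6
Ȟ^0 = (6 − 6) − 0 = 0, so Ȟ^0 ≅ 0
Ȟ^1 = (7 − 0) − 6 = 1, so Ȟ^1 ≅ Z/7
Ȟ^2 = (0 − 0) − 0 = 0, so Ȟ^2 ≅ 0

Ȟ^0 ≅ 0, Ȟ^1 ≅ Z/7, Ȟ^2 ≅ 0


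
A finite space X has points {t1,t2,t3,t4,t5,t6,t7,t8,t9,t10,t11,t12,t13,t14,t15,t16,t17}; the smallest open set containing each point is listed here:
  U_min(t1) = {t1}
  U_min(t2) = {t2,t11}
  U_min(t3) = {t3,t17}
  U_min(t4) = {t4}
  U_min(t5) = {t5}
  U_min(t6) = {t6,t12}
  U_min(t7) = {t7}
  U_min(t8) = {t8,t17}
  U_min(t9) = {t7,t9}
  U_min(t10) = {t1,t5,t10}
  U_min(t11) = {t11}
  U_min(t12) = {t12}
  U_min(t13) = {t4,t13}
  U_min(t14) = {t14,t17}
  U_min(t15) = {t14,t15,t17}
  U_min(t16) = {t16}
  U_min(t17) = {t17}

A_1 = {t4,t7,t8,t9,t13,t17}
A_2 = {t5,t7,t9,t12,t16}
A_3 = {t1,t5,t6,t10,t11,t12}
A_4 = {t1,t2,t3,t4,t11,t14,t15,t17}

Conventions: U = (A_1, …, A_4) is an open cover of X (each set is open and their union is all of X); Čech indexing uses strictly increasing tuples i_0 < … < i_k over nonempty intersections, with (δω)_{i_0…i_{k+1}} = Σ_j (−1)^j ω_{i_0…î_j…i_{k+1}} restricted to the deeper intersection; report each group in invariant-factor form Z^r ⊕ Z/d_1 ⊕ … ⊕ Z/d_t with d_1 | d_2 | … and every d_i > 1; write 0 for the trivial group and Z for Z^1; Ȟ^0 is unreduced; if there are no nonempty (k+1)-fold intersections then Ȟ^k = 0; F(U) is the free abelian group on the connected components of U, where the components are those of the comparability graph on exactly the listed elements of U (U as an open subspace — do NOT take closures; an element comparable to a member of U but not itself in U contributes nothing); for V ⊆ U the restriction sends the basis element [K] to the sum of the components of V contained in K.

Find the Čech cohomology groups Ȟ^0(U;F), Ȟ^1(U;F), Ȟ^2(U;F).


nerve simplices:
  A12={t7,t9} A14={t4,t17} A23={t5,t12} A34={t1,t11}
components per intersection:
  A1: {t4,t13} {t7,t9} {t8,t17}
  A2: {t5} {t7,t9} {t12} {t16}
  A3: {t1,t5,t10} {t6,t12} {t11}
  A4: {t1} {t2,t11} {t3,t14,t15,t17} {t4}
  A12: {t7,t9}
  A14: {t4} {t17}
  A23: {t5} {t12}
  A34: {t1} {t11}
C dims 14,7; δ0: rk 7, SNF 1^7
degree 0: 14−7−0 = 7 → Ȟ^0 ≅ Z^7
degree 1: 7−0−7 = 0 → Ȟ^1 ≅ 0
degree 2: 0−0−0 = 0 → Ȟ^2 ≅ 0

Ȟ^0 ≅ Z^7; Ȟ^1 ≅ 0; Ȟ^2 ≅ 0


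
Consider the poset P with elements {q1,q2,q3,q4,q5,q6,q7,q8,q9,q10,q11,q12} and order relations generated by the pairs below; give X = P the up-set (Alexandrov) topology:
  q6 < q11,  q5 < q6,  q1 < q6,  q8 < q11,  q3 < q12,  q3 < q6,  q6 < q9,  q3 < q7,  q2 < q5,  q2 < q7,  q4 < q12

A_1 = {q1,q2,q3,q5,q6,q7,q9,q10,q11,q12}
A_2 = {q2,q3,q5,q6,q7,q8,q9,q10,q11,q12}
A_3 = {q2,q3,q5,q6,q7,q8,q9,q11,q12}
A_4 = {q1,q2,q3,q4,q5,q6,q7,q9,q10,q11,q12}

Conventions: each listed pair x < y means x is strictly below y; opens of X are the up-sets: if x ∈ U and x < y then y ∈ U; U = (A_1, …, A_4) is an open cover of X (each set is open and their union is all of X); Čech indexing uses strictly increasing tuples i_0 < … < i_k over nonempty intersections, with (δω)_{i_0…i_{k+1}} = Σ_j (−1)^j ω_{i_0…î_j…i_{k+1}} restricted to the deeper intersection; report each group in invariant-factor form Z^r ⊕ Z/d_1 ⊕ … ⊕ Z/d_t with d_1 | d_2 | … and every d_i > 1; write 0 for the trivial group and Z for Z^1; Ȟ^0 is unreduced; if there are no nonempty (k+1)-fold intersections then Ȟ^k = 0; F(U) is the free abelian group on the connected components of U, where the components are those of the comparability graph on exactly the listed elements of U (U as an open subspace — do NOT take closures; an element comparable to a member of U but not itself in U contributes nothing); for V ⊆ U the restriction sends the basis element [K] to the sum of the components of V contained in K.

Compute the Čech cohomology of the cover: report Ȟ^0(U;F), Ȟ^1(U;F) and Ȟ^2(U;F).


Ȟ^0 = Z^2, Ȟ^1 = 0 and Ȟ^2 = 0

nonempty overlaps:
  A12={q2,q3,q5,q6,q7,q9,q10,q11,q12} A13={q2,q3,q5,q6,q7,q9,q11,q12} A14={q1,q2,q3,q5,q6,q7,q9,q10,q11,q12} A23={q2,q3,q5,q6,q7,q8,q9,q11,q12} A24={q2,q3,q5,q6,q7,q9,q10,q11,q12} A34={q2,q3,q5,q6,q7,q9,q11,q12}
  A123={q2,q3,q5,q6,q7,q9,q11,q12} A124={q2,q3,q5,q6,q7,q9,q10,q11,q12} A134={q2,q3,q5,q6,q7,q9,q11,q12} A234={q2,q3,q5,q6,q7,q9,q11,q12}
  A1234={q2,q3,q5,q6,q7,q9,q11,q12}
components per intersection:
  A1: {q1,q2,q3,q5,q6,q7,q9,q11,q12} {q10}
  A2: {q2,q3,q5,q6,q7,q8,q9,q11,q12} {q10}
  A3: {q2,q3,q5,q6,q7,q8,q9,q11,q12}
  A4: {q1,q2,q3,q4,q5,q6,q7,q9,q11,q12} {q10}
  A12: {q2,q3,q5,q6,q7,q9,q11,q12} {q10}
  A13: {q2,q3,q5,q6,q7,q9,q11,q12}
  A14: {q1,q2,q3,q5,q6,q7,q9,q11,q12} {q10}
  A23: {q2,q3,q5,q6,q7,q8,q9,q11,q12}
  A24: {q2,q3,q5,q6,q7,q9,q11,q12} {q10}
  A34: {q2,q3,q5,q6,q7,q9,q11,q12}
  A123: {q2,q3,q5,q6,q7,q9,q11,q12}
  A124: {q2,q3,q5,q6,q7,q9,q11,q12} {q10}
  A134: {q2,q3,q5,q6,q7,q9,q11,q12}
  A234: {q2,q3,q5,q6,q7,q9,q11,q12}
  A1234: {q2,q3,q5,q6,q7,q9,q11,q12}
C dims 7,9,5,1; δ0: rk 5, SNF 1^5; δ1: rk 4, SNF 1^4; δ2: rk 1, SNF 1^1
degree 0: 7−5−0 = 2 → Ȟ^0 ≅ Z^2
degree 1: 9−4−5 = 0 → Ȟ^1 ≅ 0
degree 2: 5−1−4 = 0 → Ȟ^2 ≅ 0


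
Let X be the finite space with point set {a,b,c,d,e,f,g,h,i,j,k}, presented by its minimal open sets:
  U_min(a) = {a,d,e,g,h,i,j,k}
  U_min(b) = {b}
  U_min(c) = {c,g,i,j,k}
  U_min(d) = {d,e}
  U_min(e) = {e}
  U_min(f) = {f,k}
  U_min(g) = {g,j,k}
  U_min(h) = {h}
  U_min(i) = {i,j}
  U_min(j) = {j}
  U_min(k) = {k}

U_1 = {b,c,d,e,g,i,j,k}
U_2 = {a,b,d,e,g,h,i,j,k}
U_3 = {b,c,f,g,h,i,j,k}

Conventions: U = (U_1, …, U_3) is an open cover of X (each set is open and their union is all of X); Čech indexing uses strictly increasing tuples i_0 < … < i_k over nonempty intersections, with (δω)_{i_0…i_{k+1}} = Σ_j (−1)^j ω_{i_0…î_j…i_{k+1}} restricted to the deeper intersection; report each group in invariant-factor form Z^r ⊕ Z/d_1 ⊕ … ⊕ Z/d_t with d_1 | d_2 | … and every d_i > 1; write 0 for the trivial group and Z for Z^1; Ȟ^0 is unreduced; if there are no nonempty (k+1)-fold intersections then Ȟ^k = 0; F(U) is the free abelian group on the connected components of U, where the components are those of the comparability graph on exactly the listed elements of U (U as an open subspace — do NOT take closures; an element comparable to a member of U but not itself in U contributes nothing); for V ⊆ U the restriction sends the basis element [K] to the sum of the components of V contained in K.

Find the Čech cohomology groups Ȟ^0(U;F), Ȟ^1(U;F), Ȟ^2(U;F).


Ȟ^0(U;F) ≅ Z^2; Ȟ^1(U;F) ≅ 0; Ȟ^2(U;F) ≅ 0

nonempty intersections:
  U12={b,d,e,g,i,j,k} U13={b,c,g,i,j,k} U23={b,g,h,i,j,k}
  U123={b,g,i,j,k}
components per intersection:
  U1: {b} {c,g,i,j,k} {d,e}
  U2: {a,d,e,g,h,i,j,k} {b}
  U3: {b} {c,f,g,i,j,k} {h}
  U12: {b} {d,e} {g,i,j,k}
  U13: {b} {c,g,i,j,k}
  U23: {b} {g,i,j,k} {h}
  U123: {b} {g,i,j,k}
C dims 8,8,2; δ0: rk 6, SNF 1^6; δ1: rk 2, SNF 1^2
Ȟ^0: (8−6)−0=2 ⇒ Z^2
Ȟ^1: (8−2)−6=0 ⇒ 0
Ȟ^2: (2−0)−2=0 ⇒ 0


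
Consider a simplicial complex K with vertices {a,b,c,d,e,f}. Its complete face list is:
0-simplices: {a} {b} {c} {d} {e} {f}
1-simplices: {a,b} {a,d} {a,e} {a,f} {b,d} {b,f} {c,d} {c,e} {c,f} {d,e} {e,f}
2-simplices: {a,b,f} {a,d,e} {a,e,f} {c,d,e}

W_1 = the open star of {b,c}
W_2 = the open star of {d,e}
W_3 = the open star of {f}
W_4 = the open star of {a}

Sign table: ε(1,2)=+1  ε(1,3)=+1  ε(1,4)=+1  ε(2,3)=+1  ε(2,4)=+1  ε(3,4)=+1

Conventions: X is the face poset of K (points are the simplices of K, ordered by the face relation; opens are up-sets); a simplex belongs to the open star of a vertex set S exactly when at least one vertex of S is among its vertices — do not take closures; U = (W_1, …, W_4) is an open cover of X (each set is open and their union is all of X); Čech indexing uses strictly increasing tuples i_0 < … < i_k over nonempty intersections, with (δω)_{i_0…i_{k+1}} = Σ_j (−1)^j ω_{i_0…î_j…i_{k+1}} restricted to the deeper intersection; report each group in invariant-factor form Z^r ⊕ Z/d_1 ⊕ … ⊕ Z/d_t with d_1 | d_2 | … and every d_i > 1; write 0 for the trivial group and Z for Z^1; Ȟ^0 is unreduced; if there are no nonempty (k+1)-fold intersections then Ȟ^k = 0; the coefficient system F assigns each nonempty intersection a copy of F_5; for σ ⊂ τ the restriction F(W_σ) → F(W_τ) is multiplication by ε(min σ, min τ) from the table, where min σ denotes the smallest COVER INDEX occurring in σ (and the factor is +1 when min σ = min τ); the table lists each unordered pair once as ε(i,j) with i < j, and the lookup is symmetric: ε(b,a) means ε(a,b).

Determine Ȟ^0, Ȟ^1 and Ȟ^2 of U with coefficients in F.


nonempty intersections:
  W1={{b},{c},{a,b},{b,d},{b,f},{c,d},{c,e},{c,f},{a,b,f},{c,d,e}} W2={{d},{e},{a,d},{a,e},{b,d},{c,d},{c,e},{d,e},{e,f},{a,d,e},{a,e,f},{c,d,e}} W3={{f},{a,f},{b,f},{c,f},{e,f},{a,b,f},{a,e,f}} W4={{a},{a,b},{a,d},{a,e},{a,f},{a,b,f},{a,d,e},{a,e,f}}
  W12={{b,d},{c,d},{c,e},{c,d,e}} W13={{b,f},{c,f},{a,b,f}} W14={{a,b},{a,b,f}} W23={{e,f},{a,e,f}} W24={{a,d},{a,e},{a,d,e},{a,e,f}} W34={{a,f},{a,b,f},{a,e,f}}
  W134={{a,b,f}} W234={{a,e,f}}
C dims 4,6,2; δ0: rk_F5 3; δ1: rk_F5 2
Ȟ^0: (4−3)−0=1 ⇒ Z/5
Ȟ^1: (6−2)−3=1 ⇒ Z/5
Ȟ^2: (2−0)−2=0 ⇒ 0

Ȟ^0 ≅ Z/5,  Ȟ^1 ≅ Z/5,  Ȟ^2 ≅ 0


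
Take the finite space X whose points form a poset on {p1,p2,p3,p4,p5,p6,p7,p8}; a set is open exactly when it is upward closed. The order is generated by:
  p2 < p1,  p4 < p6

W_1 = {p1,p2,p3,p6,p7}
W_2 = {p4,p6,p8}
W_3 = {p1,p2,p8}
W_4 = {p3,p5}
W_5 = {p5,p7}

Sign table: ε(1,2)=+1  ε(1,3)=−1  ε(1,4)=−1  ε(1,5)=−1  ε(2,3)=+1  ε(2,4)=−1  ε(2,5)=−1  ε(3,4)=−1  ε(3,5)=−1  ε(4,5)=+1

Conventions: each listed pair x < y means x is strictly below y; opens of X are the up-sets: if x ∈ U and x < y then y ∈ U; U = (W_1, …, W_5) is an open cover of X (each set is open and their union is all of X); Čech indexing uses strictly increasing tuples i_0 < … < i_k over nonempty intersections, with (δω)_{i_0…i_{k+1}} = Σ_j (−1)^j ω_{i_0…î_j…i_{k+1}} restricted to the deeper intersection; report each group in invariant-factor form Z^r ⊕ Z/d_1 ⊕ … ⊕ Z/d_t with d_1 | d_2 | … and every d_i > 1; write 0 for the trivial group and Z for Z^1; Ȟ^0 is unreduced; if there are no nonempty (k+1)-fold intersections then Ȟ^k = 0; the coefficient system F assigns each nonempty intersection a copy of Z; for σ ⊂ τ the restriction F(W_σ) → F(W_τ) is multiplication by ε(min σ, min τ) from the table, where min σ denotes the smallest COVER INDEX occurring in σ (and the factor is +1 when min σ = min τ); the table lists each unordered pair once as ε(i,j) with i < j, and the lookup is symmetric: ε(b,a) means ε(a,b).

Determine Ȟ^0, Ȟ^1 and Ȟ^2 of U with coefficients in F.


Ȟ^0 ≅ 0, Ȟ^1 ≅ Z ⊕ Z/2 and Ȟ^2 ≅ 0

cover nerve:
  W12={p6} W13={p1,p2} W14={p3} W15={p7} W23={p8} W45={p5}
C dims 5,6; δ0: rk 5, SNF 1^4·2
Ȟ^0: (5−5)−0=0 ⇒ 0
Ȟ^1: (6−0)−5=1 plus torsion [2] ⇒ Z ⊕ Z/2
Ȟ^2: (0−0)−0=0 ⇒ 0


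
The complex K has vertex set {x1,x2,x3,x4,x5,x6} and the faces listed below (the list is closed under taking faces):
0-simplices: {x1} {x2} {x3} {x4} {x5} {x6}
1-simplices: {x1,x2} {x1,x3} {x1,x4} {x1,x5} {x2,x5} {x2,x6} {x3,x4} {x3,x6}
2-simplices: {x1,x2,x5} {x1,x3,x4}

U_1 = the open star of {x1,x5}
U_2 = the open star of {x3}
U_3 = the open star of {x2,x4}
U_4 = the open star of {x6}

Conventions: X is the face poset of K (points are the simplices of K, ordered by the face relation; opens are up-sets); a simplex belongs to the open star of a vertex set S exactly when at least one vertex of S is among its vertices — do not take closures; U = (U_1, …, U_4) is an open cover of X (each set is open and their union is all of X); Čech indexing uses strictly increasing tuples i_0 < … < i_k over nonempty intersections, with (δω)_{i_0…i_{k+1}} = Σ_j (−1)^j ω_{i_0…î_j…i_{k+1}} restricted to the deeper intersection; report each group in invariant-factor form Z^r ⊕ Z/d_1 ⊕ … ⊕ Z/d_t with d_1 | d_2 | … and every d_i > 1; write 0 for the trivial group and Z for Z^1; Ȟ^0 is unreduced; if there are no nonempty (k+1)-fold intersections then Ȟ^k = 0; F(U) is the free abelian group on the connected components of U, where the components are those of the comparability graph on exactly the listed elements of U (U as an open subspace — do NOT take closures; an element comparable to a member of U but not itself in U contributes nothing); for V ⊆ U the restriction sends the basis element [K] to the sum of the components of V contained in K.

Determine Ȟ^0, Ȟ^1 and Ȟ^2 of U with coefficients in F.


nonempty intersections:
  U1={{x1},{x5},{x1,x2},{x1,x3},{x1,x4},{x1,x5},{x2,x5},{x1,x2,x5},{x1,x3,x4}} U2={{x3},{x1,x3},{x3,x4},{x3,x6},{x1,x3,x4}} U3={{x2},{x4},{x1,x2},{x1,x4},{x2,x5},{x2,x6},{x3,x4},{x1,x2,x5},{x1,x3,x4}} U4={{x6},{x2,x6},{x3,x6}}
  U12={{x1,x3},{x1,x3,x4}} U13={{x1,x2},{x1,x4},{x2,x5},{x1,x2,x5},{x1,x3,x4}} U23={{x3,x4},{x1,x3,x4}} U24={{x3,x6}} U34={{x2,x6}}
  U123={{x1,x3,x4}}
components per intersection:
  U1: {{x1},{x5},{x1,x2},{x1,x3},{x1,x4},{x1,x5},{x2,x5},{x1,x2,x5},{x1,x3,x4}}
  U2: {{x3},{x1,x3},{x3,x4},{x3,x6},{x1,x3,x4}}
  U3: {{x2},{x1,x2},{x2,x5},{x2,x6},{x1,x2,x5}} {{x4},{x1,x4},{x3,x4},{x1,x3,x4}}
  U4: {{x6},{x2,x6},{x3,x6}}
  U12: {{x1,x3},{x1,x3,x4}}
  U13: {{x1,x2},{x2,x5},{x1,x2,x5}} {{x1,x4},{x1,x3,x4}}
  U23: {{x3,x4},{x1,x3,x4}}
  U24: {{x3,x6}}
  U34: {{x2,x6}}
  U123: {{x1,x3,x4}}
C dims 5,6,1; δ0: rk 4, SNF 1^4; δ1: rk 1, SNF 1^1
Ȟ^0: (5−4)−0=1 ⇒ Z
Ȟ^1: (6−1)−4=1 ⇒ Z
Ȟ^2: (1−0)−1=0 ⇒ 0

Ȟ^0 = Z, Ȟ^1 = Z, Ȟ^2 = 0


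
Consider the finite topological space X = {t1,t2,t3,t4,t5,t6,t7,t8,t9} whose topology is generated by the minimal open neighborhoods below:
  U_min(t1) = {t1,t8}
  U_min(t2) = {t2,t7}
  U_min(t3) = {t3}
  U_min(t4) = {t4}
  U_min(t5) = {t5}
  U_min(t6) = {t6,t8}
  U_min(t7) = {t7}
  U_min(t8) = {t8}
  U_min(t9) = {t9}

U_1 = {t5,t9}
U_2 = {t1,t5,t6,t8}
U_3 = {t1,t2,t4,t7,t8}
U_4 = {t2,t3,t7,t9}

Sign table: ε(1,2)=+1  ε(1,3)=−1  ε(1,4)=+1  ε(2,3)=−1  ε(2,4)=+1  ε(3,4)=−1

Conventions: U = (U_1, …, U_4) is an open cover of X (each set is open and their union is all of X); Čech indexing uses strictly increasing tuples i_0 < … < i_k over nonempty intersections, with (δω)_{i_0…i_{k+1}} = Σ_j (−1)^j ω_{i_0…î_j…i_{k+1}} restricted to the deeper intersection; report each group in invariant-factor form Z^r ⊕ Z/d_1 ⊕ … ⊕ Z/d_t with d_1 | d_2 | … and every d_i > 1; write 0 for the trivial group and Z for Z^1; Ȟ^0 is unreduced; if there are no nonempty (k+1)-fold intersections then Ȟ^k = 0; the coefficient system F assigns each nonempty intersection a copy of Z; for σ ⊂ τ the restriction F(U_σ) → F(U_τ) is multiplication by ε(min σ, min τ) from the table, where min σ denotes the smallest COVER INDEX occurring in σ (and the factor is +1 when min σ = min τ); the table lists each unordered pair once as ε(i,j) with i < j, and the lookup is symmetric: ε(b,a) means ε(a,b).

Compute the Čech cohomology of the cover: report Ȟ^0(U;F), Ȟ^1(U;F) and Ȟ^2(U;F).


Ȟ^0 = Z, Ȟ^1 = Z, Ȟ^2 = 0

nonempty overlaps:
  U12={t5} U14={t9} U23={t1,t8} U34={t2,t7}
C dims 4,4; δ0: rk 3, SNF 1^3
degree 0: 4−3−0 = 1 → Ȟ^0 ≅ Z
degree 1: 4−0−3 = 1 → Ȟ^1 ≅ Z
degree 2: 0−0−0 = 0 → Ȟ^2 ≅ 0


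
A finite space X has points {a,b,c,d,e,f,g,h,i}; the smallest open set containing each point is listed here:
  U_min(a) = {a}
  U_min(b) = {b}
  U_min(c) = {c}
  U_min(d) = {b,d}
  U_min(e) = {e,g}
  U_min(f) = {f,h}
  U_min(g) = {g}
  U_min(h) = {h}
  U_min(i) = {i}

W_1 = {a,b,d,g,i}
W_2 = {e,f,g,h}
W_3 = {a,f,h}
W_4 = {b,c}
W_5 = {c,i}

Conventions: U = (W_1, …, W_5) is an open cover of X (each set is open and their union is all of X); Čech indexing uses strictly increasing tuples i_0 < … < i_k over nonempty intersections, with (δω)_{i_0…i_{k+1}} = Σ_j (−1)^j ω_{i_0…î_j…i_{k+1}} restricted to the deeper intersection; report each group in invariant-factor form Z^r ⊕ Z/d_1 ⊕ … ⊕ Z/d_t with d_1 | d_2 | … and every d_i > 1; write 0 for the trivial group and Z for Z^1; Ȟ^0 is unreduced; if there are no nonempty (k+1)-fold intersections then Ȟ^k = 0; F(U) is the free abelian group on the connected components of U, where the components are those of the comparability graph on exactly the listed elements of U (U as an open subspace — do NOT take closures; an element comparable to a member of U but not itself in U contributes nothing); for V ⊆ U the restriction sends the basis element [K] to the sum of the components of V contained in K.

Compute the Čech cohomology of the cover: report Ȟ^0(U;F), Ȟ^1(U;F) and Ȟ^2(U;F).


Ȟ^0(U;F) ≅ Z^6; Ȟ^1(U;F) ≅ 0; Ȟ^2(U;F) ≅ 0

cover nerve:
  W12={g} W13={a} W14={b} W15={i} W23={f,h} W45={c}
components per intersection:
  W1: {a} {b,d} {g} {i}
  W2: {e,g} {f,h}
  W3: {a} {f,h}
  W4: {b} {c}
  W5: {c} {i}
  W12: {g}
  W13: {a}
  W14: {b}
  W15: {i}
  W23: {f,h}
  W45: {c}
C dims 12,6; δ0: rk 6, SNF 1^6
Ȟ^0: (12−6)−0=6 ⇒ Z^6
Ȟ^1: (6−0)−6=0 ⇒ 0
Ȟ^2: (0−0)−0=0 ⇒ 0


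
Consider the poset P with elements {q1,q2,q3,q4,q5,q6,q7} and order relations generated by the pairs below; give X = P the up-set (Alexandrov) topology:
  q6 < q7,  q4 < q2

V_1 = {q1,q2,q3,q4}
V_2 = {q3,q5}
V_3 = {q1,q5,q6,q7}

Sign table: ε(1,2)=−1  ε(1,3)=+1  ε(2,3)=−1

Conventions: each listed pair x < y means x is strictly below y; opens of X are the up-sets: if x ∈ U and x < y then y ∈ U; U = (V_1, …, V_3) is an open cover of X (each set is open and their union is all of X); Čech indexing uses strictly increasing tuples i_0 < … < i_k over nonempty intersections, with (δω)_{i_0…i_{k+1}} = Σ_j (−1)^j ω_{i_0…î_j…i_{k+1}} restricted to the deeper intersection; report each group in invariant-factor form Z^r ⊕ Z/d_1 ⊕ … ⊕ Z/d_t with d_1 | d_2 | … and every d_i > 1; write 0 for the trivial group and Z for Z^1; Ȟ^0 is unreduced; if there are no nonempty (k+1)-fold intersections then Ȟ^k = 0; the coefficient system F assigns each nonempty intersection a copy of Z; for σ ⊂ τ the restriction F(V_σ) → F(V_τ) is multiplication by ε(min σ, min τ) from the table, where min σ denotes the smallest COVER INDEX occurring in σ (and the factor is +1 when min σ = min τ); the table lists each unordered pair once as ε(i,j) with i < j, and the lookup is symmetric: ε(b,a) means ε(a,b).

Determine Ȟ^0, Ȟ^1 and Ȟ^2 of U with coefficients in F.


nerve simplices:
  V12={q3} V13={q1} V23={q5}
C dims 3,3; δ0: rk 2, SNF 1^2
degree 0: 3−2−0 = 1 → Ȟ^0 ≅ Z
degree 1: 3−0−2 = 1 → Ȟ^1 ≅ Z
degree 2: 0−0−0 = 0 → Ȟ^2 ≅ 0

Ȟ^0 = Z, Ȟ^1 = Z, Ȟ^2 = 0


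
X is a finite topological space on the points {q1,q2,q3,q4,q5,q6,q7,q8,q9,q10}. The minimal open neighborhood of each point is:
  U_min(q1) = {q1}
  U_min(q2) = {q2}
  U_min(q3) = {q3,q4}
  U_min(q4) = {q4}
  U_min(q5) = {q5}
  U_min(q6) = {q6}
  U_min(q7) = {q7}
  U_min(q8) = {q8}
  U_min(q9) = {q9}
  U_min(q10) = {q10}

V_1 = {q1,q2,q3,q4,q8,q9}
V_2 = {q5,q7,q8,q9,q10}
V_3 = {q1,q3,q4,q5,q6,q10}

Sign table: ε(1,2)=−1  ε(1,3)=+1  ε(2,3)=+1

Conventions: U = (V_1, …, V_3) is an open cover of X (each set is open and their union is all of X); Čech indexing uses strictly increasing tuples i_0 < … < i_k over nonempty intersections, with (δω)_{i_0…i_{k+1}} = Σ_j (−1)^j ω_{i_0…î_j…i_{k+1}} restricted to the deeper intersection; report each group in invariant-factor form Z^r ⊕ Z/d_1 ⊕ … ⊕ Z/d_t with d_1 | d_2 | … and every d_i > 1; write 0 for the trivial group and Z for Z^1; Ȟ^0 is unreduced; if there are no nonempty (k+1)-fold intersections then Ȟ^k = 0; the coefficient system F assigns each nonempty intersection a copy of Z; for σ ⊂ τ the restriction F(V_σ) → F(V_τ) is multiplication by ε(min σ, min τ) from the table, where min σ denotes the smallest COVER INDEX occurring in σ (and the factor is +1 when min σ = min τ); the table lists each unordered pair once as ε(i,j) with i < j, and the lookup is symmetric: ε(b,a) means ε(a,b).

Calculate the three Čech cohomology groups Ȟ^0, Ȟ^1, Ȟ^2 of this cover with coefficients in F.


nonempty overlaps:
  V12={q8,q9} V13={q1,q3,q4} V23={q5,q10}
C dims 3,3; δ0: rk 3, SNF 1^2·2
degree 0: 3−3−0 = 0 → Ȟ^0 ≅ 0
degree 1: 3−0−3 = 0 plus torsion [2] → Ȟ^1 ≅ Z/2
degree 2: 0−0−0 = 0 → Ȟ^2 ≅ 0

Ȟ^0 ≅ 0; Ȟ^1 ≅ Z/2; Ȟ^2 ≅ 0


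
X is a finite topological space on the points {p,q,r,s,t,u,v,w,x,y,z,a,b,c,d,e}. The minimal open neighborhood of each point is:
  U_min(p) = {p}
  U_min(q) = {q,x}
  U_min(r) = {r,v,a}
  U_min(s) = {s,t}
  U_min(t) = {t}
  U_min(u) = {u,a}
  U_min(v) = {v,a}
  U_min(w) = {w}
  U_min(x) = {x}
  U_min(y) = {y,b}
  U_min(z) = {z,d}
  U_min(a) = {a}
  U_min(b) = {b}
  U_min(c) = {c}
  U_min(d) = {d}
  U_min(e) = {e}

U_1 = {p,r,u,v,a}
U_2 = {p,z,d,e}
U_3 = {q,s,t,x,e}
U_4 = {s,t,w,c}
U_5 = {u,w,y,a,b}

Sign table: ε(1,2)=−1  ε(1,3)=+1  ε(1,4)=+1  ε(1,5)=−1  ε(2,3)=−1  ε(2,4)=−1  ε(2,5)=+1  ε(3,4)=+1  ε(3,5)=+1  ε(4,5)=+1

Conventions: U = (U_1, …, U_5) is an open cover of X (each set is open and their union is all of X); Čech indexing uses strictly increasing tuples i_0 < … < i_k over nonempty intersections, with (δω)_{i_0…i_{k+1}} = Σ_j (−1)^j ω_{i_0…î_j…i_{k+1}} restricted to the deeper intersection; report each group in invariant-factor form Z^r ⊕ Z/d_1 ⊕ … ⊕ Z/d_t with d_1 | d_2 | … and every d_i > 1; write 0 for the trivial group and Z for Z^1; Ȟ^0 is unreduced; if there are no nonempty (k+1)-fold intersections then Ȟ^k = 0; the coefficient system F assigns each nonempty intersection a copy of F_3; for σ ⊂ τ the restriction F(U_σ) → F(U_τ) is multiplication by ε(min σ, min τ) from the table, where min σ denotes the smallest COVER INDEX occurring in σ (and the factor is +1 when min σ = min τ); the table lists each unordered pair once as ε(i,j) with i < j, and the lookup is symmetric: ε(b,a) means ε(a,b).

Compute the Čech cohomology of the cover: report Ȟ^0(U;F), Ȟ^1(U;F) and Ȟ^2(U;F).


Ȟ^0 = 0, Ȟ^1 = 0 and Ȟ^2 = 0

nerve simplices:
  U12={p} U15={u,a} U23={e} U34={s,t} U45={w}
C dims 5,5; δ0: rk_F3 5
degree 0: 5−5−0 = 0 → Ȟ^0 ≅ 0
degree 1: 5−0−5 = 0 → Ȟ^1 ≅ 0
degree 2: 0−0−0 = 0 → Ȟ^2 ≅ 0


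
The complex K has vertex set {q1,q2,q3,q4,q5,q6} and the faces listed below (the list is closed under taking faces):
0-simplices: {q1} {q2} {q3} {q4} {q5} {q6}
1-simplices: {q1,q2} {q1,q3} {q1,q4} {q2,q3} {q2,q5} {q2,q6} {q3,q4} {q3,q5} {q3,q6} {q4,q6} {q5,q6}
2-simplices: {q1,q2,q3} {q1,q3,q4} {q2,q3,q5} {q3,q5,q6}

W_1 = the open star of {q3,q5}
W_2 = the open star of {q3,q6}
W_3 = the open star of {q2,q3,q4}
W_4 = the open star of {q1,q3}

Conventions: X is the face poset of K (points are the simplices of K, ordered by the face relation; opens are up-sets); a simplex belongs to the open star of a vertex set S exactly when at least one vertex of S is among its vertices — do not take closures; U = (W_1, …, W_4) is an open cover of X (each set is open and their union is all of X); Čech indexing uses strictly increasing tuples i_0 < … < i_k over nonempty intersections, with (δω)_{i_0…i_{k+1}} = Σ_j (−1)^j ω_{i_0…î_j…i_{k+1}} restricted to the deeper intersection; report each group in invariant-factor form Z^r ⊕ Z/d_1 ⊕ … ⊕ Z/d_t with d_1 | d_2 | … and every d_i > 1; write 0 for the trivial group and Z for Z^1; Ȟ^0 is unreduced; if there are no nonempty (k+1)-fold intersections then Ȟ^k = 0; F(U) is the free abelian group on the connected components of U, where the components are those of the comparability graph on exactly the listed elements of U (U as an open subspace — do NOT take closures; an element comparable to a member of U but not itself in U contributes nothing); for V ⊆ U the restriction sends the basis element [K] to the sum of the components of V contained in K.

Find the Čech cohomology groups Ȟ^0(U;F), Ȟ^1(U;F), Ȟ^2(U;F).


Ȟ^0 ≅ Z; Ȟ^1 ≅ Z^2; Ȟ^2 ≅ 0

nerve of the cover:
  W1={{q3},{q5},{q1,q3},{q2,q3},{q2,q5},{q3,q4},{q3,q5},{q3,q6},{q5,q6},{q1,q2,q3},{q1,q3,q4},{q2,q3,q5},{q3,q5,q6}} W2={{q3},{q6},{q1,q3},{q2,q3},{q2,q6},{q3,q4},{q3,q5},{q3,q6},{q4,q6},{q5,q6},{q1,q2,q3},{q1,q3,q4},{q2,q3,q5},{q3,q5,q6}} W3={{q2},{q3},{q4},{q1,q2},{q1,q3},{q1,q4},{q2,q3},{q2,q5},{q2,q6},{q3,q4},{q3,q5},{q3,q6},{q4,q6},{q1,q2,q3},{q1,q3,q4},{q2,q3,q5},{q3,q5,q6}} W4={{q1},{q3},{q1,q2},{q1,q3},{q1,q4},{q2,q3},{q3,q4},{q3,q5},{q3,q6},{q1,q2,q3},{q1,q3,q4},{q2,q3,q5},{q3,q5,q6}}
  W12={{q3},{q1,q3},{q2,q3},{q3,q4},{q3,q5},{q3,q6},{q5,q6},{q1,q2,q3},{q1,q3,q4},{q2,q3,q5},{q3,q5,q6}} W13={{q3},{q1,q3},{q2,q3},{q2,q5},{q3,q4},{q3,q5},{q3,q6},{q1,q2,q3},{q1,q3,q4},{q2,q3,q5},{q3,q5,q6}} W14={{q3},{q1,q3},{q2,q3},{q3,q4},{q3,q5},{q3,q6},{q1,q2,q3},{q1,q3,q4},{q2,q3,q5},{q3,q5,q6}} W23={{q3},{q1,q3},{q2,q3},{q2,q6},{q3,q4},{q3,q5},{q3,q6},{q4,q6},{q1,q2,q3},{q1,q3,q4},{q2,q3,q5},{q3,q5,q6}} W24={{q3},{q1,q3},{q2,q3},{q3,q4},{q3,q5},{q3,q6},{q1,q2,q3},{q1,q3,q4},{q2,q3,q5},{q3,q5,q6}} W34={{q3},{q1,q2},{q1,q3},{q1,q4},{q2,q3},{q3,q4},{q3,q5},{q3,q6},{q1,q2,q3},{q1,q3,q4},{q2,q3,q5},{q3,q5,q6}}
  W123={{q3},{q1,q3},{q2,q3},{q3,q4},{q3,q5},{q3,q6},{q1,q2,q3},{q1,q3,q4},{q2,q3,q5},{q3,q5,q6}} W124={{q3},{q1,q3},{q2,q3},{q3,q4},{q3,q5},{q3,q6},{q1,q2,q3},{q1,q3,q4},{q2,q3,q5},{q3,q5,q6}} W134={{q3},{q1,q3},{q2,q3},{q3,q4},{q3,q5},{q3,q6},{q1,q2,q3},{q1,q3,q4},{q2,q3,q5},{q3,q5,q6}} W234={{q3},{q1,q3},{q2,q3},{q3,q4},{q3,q5},{q3,q6},{q1,q2,q3},{q1,q3,q4},{q2,q3,q5},{q3,q5,q6}}
  W1234={{q3},{q1,q3},{q2,q3},{q3,q4},{q3,q5},{q3,q6},{q1,q2,q3},{q1,q3,q4},{q2,q3,q5},{q3,q5,q6}}
components per intersection:
  W1: {{q3},{q5},{q1,q3},{q2,q3},{q2,q5},{q3,q4},{q3,q5},{q3,q6},{q5,q6},{q1,q2,q3},{q1,q3,q4},{q2,q3,q5},{q3,q5,q6}}
  W2: {{q3},{q6},{q1,q3},{q2,q3},{q2,q6},{q3,q4},{q3,q5},{q3,q6},{q4,q6},{q5,q6},{q1,q2,q3},{q1,q3,q4},{q2,q3,q5},{q3,q5,q6}}
  W3: {{q2},{q3},{q4},{q1,q2},{q1,q3},{q1,q4},{q2,q3},{q2,q5},{q2,q6},{q3,q4},{q3,q5},{q3,q6},{q4,q6},{q1,q2,q3},{q1,q3,q4},{q2,q3,q5},{q3,q5,q6}}
  W4: {{q1},{q3},{q1,q2},{q1,q3},{q1,q4},{q2,q3},{q3,q4},{q3,q5},{q3,q6},{q1,q2,q3},{q1,q3,q4},{q2,q3,q5},{q3,q5,q6}}
  W12: {{q3},{q1,q3},{q2,q3},{q3,q4},{q3,q5},{q3,q6},{q5,q6},{q1,q2,q3},{q1,q3,q4},{q2,q3,q5},{q3,q5,q6}}
  W13: {{q3},{q1,q3},{q2,q3},{q2,q5},{q3,q4},{q3,q5},{q3,q6},{q1,q2,q3},{q1,q3,q4},{q2,q3,q5},{q3,q5,q6}}
  W14: {{q3},{q1,q3},{q2,q3},{q3,q4},{q3,q5},{q3,q6},{q1,q2,q3},{q1,q3,q4},{q2,q3,q5},{q3,q5,q6}}
  W23: {{q3},{q1,q3},{q2,q3},{q3,q4},{q3,q5},{q3,q6},{q1,q2,q3},{q1,q3,q4},{q2,q3,q5},{q3,q5,q6}} {{q2,q6}} {{q4,q6}}
  W24: {{q3},{q1,q3},{q2,q3},{q3,q4},{q3,q5},{q3,q6},{q1,q2,q3},{q1,q3,q4},{q2,q3,q5},{q3,q5,q6}}
  W34: {{q3},{q1,q2},{q1,q3},{q1,q4},{q2,q3},{q3,q4},{q3,q5},{q3,q6},{q1,q2,q3},{q1,q3,q4},{q2,q3,q5},{q3,q5,q6}}
  W123: {{q3},{q1,q3},{q2,q3},{q3,q4},{q3,q5},{q3,q6},{q1,q2,q3},{q1,q3,q4},{q2,q3,q5},{q3,q5,q6}}
  W124: {{q3},{q1,q3},{q2,q3},{q3,q4},{q3,q5},{q3,q6},{q1,q2,q3},{q1,q3,q4},{q2,q3,q5},{q3,q5,q6}}
  W134: {{q3},{q1,q3},{q2,q3},{q3,q4},{q3,q5},{q3,q6},{q1,q2,q3},{q1,q3,q4},{q2,q3,q5},{q3,q5,q6}}
  W234: {{q3},{q1,q3},{q2,q3},{q3,q4},{q3,q5},{q3,q6},{q1,q2,q3},{q1,q3,q4},{q2,q3,q5},{q3,q5,q6}}
  W1234: {{q3},{q1,q3},{q2,q3},{q3,q4},{q3,q5},{q3,q6},{q1,q2,q3},{q1,q3,q4},{q2,q3,q5},{q3,q5,q6}}
C dims 4,8,4,1; δ0: rk 3, SNF 1^3; δ1: rk 3, SNF 1^3; δ2: rk 1, SNF 1^1
Ȟ^0 = (4 − 3) − 0 = 1, so Ȟ^0 ≅ Z
Ȟ^1 = (8 − 3) − 3 = 2, so Ȟ^1 ≅ Z^2
Ȟ^2 = (4 − 1) − 3 = 0, so Ȟ^2 ≅ 0
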